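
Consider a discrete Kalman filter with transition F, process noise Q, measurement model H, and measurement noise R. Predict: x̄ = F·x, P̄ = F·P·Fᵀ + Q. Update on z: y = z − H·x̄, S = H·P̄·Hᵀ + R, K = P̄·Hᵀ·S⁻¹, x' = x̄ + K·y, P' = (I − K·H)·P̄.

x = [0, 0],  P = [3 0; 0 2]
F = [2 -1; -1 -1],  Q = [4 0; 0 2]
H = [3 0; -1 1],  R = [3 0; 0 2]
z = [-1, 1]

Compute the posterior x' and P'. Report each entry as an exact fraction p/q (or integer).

x' = [-168/473, 239/473]
P' = [146/473 102/473; 102/473 784/473]

x̄ = F·x = [0, 0]
P̄ = F·P·Fᵀ + Q = [18 -4; -4 7]
y = z − H·x̄ = [-1, 1]
S = H·P̄·Hᵀ + R = [165 -66; -66 35]
K = P̄·Hᵀ·S⁻¹ = [146/473 -2/43; 102/473 31/43]
x' = x̄ + K·y = [-168/473, 239/473]
P' = (I − K·H)·P̄ = [146/473 102/473; 102/473 784/473]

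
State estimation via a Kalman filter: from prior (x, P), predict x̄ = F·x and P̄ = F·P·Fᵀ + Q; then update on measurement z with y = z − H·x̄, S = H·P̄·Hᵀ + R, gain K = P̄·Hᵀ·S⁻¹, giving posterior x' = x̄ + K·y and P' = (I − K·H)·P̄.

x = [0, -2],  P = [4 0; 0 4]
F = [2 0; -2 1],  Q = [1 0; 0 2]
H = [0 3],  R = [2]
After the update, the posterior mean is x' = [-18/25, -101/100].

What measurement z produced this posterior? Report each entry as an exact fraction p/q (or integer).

z = [-3]

x̄ = F·x = [0, -2]
P̄ = F·P·Fᵀ + Q = [17 -16; -16 22]
S = H·P̄·Hᵀ + R = [200]
K = P̄·Hᵀ·S⁻¹ = [-6/25; 33/100]
x' − x̄ = [-18/25, 99/100] = K·y
y = (KᵀK)⁻¹·Kᵀ·(x' − x̄) = [3]
z = y + H·x̄ = [3] + [-6] = [-3]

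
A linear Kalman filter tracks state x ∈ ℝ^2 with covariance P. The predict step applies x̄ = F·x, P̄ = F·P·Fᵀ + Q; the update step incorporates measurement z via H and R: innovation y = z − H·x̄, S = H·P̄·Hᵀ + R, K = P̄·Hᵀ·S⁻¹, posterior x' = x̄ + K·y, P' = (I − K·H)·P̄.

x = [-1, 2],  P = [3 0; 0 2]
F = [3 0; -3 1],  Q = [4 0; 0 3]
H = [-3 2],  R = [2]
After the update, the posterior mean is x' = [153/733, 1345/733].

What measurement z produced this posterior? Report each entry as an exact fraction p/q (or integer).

x̄ = F·x = [-3, 5]
P̄ = F·P·Fᵀ + Q = [31 -27; -27 32]
S = H·P̄·Hᵀ + R = [733]
K = P̄·Hᵀ·S⁻¹ = [-147/733; 145/733]
x' − x̄ = [2352/733, -2320/733] = K·y
y = (KᵀK)⁻¹·Kᵀ·(x' − x̄) = [-16]
z = y + H·x̄ = [-16] + [19] = [3]

z = [3]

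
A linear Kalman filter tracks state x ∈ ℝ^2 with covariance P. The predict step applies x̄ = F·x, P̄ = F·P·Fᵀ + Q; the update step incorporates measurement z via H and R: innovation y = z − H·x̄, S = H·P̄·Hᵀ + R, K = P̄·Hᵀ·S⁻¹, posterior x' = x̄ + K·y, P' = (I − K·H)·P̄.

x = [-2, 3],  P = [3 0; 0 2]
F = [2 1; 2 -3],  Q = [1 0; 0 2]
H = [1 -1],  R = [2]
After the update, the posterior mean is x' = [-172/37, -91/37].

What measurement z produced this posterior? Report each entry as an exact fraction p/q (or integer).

z = [-3]

x̄ = F·x = [-1, -13]
P̄ = F·P·Fᵀ + Q = [15 6; 6 32]
S = H·P̄·Hᵀ + R = [37]
K = P̄·Hᵀ·S⁻¹ = [9/37; -26/37]
x' − x̄ = [-135/37, 390/37] = K·y
y = (KᵀK)⁻¹·Kᵀ·(x' − x̄) = [-15]
z = y + H·x̄ = [-15] + [12] = [-3]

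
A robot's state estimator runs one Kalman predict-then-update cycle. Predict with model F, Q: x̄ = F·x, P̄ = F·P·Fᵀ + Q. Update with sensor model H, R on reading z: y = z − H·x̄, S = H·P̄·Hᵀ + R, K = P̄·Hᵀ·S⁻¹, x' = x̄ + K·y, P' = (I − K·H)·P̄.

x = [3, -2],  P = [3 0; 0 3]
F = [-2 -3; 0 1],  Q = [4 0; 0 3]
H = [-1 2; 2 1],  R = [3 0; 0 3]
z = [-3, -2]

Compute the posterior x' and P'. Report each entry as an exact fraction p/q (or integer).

x̄ = F·x = [0, -2]
P̄ = F·P·Fᵀ + Q = [43 -9; -9 6]
y = z − H·x̄ = [1, 0]
S = H·P̄·Hᵀ + R = [106 -101; -101 145]
K = P̄·Hᵀ·S⁻¹ = [-356/1723 667/1723; 611/1723 283/1723]
x' = x̄ + K·y = [-356/1723, -2835/1723]
P' = (I − K·H)·P̄ = [1014/1723 -27/1723; -27/1723 903/1723]

x' = [-356/1723, -2835/1723]
P' = [1014/1723 -27/1723; -27/1723 903/1723]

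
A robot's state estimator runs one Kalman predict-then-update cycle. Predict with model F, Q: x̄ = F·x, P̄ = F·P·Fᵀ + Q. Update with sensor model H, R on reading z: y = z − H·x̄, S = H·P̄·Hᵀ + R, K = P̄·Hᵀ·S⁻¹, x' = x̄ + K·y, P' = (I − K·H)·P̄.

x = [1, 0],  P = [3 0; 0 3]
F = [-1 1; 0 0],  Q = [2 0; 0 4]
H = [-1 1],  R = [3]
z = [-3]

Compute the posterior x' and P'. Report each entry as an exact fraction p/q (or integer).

x' = [17/15, -16/15]
P' = [56/15 32/15; 32/15 44/15]

x̄ = F·x = [-1, 0]
P̄ = F·P·Fᵀ + Q = [8 0; 0 4]
y = z − H·x̄ = [-4]
S = H·P̄·Hᵀ + R = [15]
K = P̄·Hᵀ·S⁻¹ = [-8/15; 4/15]
x' = x̄ + K·y = [17/15, -16/15]
P' = (I − K·H)·P̄ = [56/15 32/15; 32/15 44/15]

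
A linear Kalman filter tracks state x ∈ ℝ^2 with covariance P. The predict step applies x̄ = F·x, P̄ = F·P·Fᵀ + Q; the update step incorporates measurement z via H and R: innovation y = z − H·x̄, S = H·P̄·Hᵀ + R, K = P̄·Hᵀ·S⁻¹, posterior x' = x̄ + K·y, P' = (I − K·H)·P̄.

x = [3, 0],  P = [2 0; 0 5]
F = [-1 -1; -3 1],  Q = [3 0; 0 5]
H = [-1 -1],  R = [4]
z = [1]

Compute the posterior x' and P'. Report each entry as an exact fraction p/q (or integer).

x' = [-1/4, -7/4]
P' = [29/4 -25/4; -25/4 391/44]

x̄ = F·x = [-3, -9]
P̄ = F·P·Fᵀ + Q = [10 1; 1 28]
y = z − H·x̄ = [-11]
S = H·P̄·Hᵀ + R = [44]
K = P̄·Hᵀ·S⁻¹ = [-1/4; -29/44]
x' = x̄ + K·y = [-1/4, -7/4]
P' = (I − K·H)·P̄ = [29/4 -25/4; -25/4 391/44]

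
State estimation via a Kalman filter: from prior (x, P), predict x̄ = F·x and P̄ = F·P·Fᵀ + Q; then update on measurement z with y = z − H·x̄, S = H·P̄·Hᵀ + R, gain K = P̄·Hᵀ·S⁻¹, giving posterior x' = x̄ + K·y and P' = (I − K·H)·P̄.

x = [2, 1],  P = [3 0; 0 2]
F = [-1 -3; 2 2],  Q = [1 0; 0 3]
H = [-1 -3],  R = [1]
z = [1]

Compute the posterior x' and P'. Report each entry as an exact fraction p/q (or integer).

x' = [-81/61, 9/61]
P' = [830/61 -282/61; -282/61 205/122]

x̄ = F·x = [-5, 6]
P̄ = F·P·Fᵀ + Q = [22 -18; -18 23]
y = z − H·x̄ = [14]
S = H·P̄·Hᵀ + R = [122]
K = P̄·Hᵀ·S⁻¹ = [16/61; -51/122]
x' = x̄ + K·y = [-81/61, 9/61]
P' = (I − K·H)·P̄ = [830/61 -282/61; -282/61 205/122]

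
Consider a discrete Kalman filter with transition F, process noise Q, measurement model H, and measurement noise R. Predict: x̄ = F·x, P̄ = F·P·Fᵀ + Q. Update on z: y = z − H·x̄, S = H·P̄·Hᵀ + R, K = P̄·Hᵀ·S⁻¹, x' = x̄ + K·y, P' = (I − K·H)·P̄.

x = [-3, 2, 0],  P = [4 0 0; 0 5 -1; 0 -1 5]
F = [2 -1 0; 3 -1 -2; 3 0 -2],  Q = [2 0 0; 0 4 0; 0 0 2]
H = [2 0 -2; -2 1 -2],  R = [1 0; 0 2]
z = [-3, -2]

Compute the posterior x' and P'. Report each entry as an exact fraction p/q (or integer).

x̄ = F·x = [-8, -11, -9]
P̄ = F·P·Fᵀ + Q = [23 27 22; 27 61 54; 22 54 58]
y = z − H·x̄ = [-5, -25]
S = H·P̄·Hᵀ + R = [149 86; 86 239]
K = P̄·Hᵀ·S⁻¹ = [536/2565 -869/2565; -844/5643 -2081/5643; -8092/28215 -9602/28215]
x' = x̄ + K·y = [-295/513, -5828/5643, 5315/5643]
P' = (I − K·H)·P̄ = [3176/2565 2086/513 2908/2565; 2086/513 88466/5643 23368/5643; 2908/2565 23368/5643 36034/28215]

x' = [-295/513, -5828/5643, 5315/5643]
P' = [3176/2565 2086/513 2908/2565; 2086/513 88466/5643 23368/5643; 2908/2565 23368/5643 36034/28215]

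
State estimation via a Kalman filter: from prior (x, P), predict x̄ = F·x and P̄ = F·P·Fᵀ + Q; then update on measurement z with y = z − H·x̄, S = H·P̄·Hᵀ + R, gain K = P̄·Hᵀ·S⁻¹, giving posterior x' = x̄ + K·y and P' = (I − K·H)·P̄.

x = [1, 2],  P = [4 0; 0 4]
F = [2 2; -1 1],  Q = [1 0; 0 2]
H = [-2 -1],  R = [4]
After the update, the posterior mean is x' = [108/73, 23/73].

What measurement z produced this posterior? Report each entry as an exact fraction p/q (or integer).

x̄ = F·x = [6, 1]
P̄ = F·P·Fᵀ + Q = [33 0; 0 10]
S = H·P̄·Hᵀ + R = [146]
K = P̄·Hᵀ·S⁻¹ = [-33/73; -5/73]
x' − x̄ = [-330/73, -50/73] = K·y
y = (KᵀK)⁻¹·Kᵀ·(x' − x̄) = [10]
z = y + H·x̄ = [10] + [-13] = [-3]

z = [-3]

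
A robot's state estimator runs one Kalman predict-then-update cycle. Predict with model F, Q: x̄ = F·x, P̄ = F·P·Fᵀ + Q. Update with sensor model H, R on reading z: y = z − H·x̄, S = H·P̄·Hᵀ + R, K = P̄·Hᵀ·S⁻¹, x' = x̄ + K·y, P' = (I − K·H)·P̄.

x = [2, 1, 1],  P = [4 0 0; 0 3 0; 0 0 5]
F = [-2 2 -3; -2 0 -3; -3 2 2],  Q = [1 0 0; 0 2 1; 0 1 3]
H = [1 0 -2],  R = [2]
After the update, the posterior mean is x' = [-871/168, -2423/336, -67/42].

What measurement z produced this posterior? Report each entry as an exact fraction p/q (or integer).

x̄ = F·x = [-5, -7, -2]
P̄ = F·P·Fᵀ + Q = [74 61 6; 61 63 -5; 6 -5 71]
S = H·P̄·Hᵀ + R = [336]
K = P̄·Hᵀ·S⁻¹ = [31/168; 71/336; -17/42]
x' − x̄ = [-31/168, -71/336, 17/42] = K·y
y = (KᵀK)⁻¹·Kᵀ·(x' − x̄) = [-1]
z = y + H·x̄ = [-1] + [-1] = [-2]

z = [-2]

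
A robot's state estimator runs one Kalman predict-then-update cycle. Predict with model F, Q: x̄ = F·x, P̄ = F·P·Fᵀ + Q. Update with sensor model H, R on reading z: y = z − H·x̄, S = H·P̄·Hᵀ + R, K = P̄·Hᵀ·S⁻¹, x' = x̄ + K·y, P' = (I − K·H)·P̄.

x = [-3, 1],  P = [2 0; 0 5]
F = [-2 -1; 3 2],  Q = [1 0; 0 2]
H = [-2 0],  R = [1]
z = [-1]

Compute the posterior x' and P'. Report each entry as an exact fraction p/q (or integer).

x' = [11/19, -1/19]
P' = [14/57 -22/57; -22/57 344/57]

x̄ = F·x = [5, -7]
P̄ = F·P·Fᵀ + Q = [14 -22; -22 40]
y = z − H·x̄ = [9]
S = H·P̄·Hᵀ + R = [57]
K = P̄·Hᵀ·S⁻¹ = [-28/57; 44/57]
x' = x̄ + K·y = [11/19, -1/19]
P' = (I − K·H)·P̄ = [14/57 -22/57; -22/57 344/57]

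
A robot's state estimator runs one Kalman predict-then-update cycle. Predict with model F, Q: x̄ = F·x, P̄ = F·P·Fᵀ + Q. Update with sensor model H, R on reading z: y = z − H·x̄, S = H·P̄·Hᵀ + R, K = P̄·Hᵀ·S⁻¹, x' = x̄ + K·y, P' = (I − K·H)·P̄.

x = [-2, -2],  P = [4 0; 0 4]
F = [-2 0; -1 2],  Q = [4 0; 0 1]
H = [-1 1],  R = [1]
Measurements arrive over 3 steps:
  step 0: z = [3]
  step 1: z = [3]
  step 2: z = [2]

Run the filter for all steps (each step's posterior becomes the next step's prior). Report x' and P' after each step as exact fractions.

step 0: x̄ = F·x = [4, -2]
step 0: P̄ = F·P·Fᵀ + Q = [20 8; 8 21]
step 0: y = z − H·x̄ = [9]
step 0: S = H·P̄·Hᵀ + R = [26]
step 0: K = P̄·Hᵀ·S⁻¹ = [-6/13; 1/2]
step 0: x' = x̄ + K·y = [-2/13, 5/2]
step 0: P' = (I − K·H)·P̄ = [188/13 14; 14 29/2]
step 1: x̄ = F·x = [4/13, 67/13]
step 1: P̄ = F·P·Fᵀ + Q = [804/13 -352/13; -352/13 227/13]
step 1: y = z − H·x̄ = [-24/13]
step 1: S = H·P̄·Hᵀ + R = [1748/13]
step 1: K = P̄·Hᵀ·S⁻¹ = [-289/437; 579/1748]
step 1: x' = x̄ + K·y = [668/437, 1985/437]
step 1: P' = (I − K·H)·P̄ = [1328/437 1039/437; 1039/437 4735/1748]
step 2: x̄ = F·x = [-1336/437, 3302/437]
step 2: P̄ = F·P·Fᵀ + Q = [7060/437 -1500/437; -1500/437 2344/437]
step 2: y = z − H·x̄ = [-3764/437]
step 2: S = H·P̄·Hᵀ + R = [12841/437]
step 2: K = P̄·Hᵀ·S⁻¹ = [-8560/12841; 3844/12841]
step 2: x' = x̄ + K·y = [34472/12841, 63918/12841]
step 2: P' = (I − K·H)·P̄ = [39780/12841 31220/12841; 31220/12841 35064/12841]

step 0: x' = [-2/13, 5/2], P' = [188/13 14; 14 29/2]
step 1: x' = [668/437, 1985/437], P' = [1328/437 1039/437; 1039/437 4735/1748]
step 2: x' = [34472/12841, 63918/12841], P' = [39780/12841 31220/12841; 31220/12841 35064/12841]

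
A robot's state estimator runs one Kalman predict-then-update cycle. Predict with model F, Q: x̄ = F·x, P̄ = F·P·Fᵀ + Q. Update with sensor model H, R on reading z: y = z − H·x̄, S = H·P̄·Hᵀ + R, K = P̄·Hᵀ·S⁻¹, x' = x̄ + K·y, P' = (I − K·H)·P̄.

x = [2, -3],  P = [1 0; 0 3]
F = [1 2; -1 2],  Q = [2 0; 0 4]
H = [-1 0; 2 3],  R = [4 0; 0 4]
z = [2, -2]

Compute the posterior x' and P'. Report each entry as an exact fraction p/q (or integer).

x' = [-278/1331, -998/1331]
P' = [2532/1331 -1520/1331; -1520/1331 1476/1331]

x̄ = F·x = [-4, -8]
P̄ = F·P·Fᵀ + Q = [15 11; 11 17]
y = z − H·x̄ = [-2, 30]
S = H·P̄·Hᵀ + R = [19 -63; -63 349]
K = P̄·Hᵀ·S⁻¹ = [-633/1331 126/1331; 380/1331 347/1331]
x' = x̄ + K·y = [-278/1331, -998/1331]
P' = (I − K·H)·P̄ = [2532/1331 -1520/1331; -1520/1331 1476/1331]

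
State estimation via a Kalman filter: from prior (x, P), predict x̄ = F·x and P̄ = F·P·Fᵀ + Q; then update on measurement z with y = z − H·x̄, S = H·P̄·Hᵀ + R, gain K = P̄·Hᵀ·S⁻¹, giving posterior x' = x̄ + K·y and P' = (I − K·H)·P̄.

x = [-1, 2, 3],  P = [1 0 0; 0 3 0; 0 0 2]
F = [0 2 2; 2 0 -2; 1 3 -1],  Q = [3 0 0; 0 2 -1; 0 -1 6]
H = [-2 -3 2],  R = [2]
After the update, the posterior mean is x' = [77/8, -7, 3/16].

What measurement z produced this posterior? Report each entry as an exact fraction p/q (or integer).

x̄ = F·x = [10, -8, 2]
P̄ = F·P·Fᵀ + Q = [23 -8 14; -8 14 5; 14 5 36]
S = H·P̄·Hᵀ + R = [96]
K = P̄·Hᵀ·S⁻¹ = [1/16; -1/6; 29/96]
x' − x̄ = [-3/8, 1, -29/16] = K·y
y = (KᵀK)⁻¹·Kᵀ·(x' − x̄) = [-6]
z = y + H·x̄ = [-6] + [8] = [2]

z = [2]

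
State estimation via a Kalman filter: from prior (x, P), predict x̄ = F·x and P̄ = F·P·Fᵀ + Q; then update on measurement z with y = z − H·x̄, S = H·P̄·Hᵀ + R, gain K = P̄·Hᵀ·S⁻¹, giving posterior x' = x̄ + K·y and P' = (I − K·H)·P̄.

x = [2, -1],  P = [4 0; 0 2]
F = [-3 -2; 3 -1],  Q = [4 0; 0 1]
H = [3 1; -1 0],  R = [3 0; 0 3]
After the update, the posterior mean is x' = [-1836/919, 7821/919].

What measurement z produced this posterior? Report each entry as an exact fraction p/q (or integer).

z = [3, 3]

x̄ = F·x = [-4, 7]
P̄ = F·P·Fᵀ + Q = [48 -32; -32 39]
S = H·P̄·Hᵀ + R = [282 -112; -112 51]
K = P̄·Hᵀ·S⁻¹ = [168/919 -496/919; 677/1838 1320/919]
x' − x̄ = [1840/919, 1388/919] = K·y
y = (KᵀK)⁻¹·Kᵀ·(x' − x̄) = [8, -1]
z = y + H·x̄ = [8, -1] + [-5, 4] = [3, 3]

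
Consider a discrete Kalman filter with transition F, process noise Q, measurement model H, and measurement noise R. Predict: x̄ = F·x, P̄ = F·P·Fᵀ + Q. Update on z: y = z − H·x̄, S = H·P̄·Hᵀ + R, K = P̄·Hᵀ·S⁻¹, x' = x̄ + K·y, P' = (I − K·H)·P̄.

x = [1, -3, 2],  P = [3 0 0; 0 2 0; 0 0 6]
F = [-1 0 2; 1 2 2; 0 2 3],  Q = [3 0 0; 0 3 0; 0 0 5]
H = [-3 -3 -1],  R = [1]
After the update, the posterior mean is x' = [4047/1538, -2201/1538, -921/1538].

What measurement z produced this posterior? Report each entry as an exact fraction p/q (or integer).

x̄ = F·x = [3, -1, 0]
P̄ = F·P·Fᵀ + Q = [30 21 36; 21 38 44; 36 44 67]
S = H·P̄·Hᵀ + R = [1538]
K = P̄·Hᵀ·S⁻¹ = [-189/1538; -221/1538; -307/1538]
x' − x̄ = [-567/1538, -663/1538, -921/1538] = K·y
y = (KᵀK)⁻¹·Kᵀ·(x' − x̄) = [3]
z = y + H·x̄ = [3] + [-6] = [-3]

z = [-3]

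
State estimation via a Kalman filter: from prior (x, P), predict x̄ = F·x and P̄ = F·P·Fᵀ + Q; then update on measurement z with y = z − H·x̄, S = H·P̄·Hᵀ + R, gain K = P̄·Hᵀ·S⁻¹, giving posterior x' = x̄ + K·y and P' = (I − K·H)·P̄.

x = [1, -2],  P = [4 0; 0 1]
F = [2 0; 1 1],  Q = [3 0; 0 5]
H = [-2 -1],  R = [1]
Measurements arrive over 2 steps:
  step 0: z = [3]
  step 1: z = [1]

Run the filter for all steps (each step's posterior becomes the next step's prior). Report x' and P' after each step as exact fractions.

step 0: x' = [-38/119, -275/119], P' = [145/119 -244/119; -244/119 514/119]
step 1: x' = [2420/3841, -9027/3841], P' = [6639/3841 -11602/3841; -11602/3841 23574/3841]

step 0: x̄ = F·x = [2, -1]
step 0: P̄ = F·P·Fᵀ + Q = [19 8; 8 10]
step 0: y = z − H·x̄ = [6]
step 0: S = H·P̄·Hᵀ + R = [119]
step 0: K = P̄·Hᵀ·S⁻¹ = [-46/119; -26/119]
step 0: x' = x̄ + K·y = [-38/119, -275/119]
step 0: P' = (I − K·H)·P̄ = [145/119 -244/119; -244/119 514/119]
step 1: x̄ = F·x = [-76/119, -313/119]
step 1: P̄ = F·P·Fᵀ + Q = [937/119 -198/119; -198/119 766/119]
step 1: y = z − H·x̄ = [-346/119]
step 1: S = H·P̄·Hᵀ + R = [3841/119]
step 1: K = P̄·Hᵀ·S⁻¹ = [-1676/3841; -370/3841]
step 1: x' = x̄ + K·y = [2420/3841, -9027/3841]
step 1: P' = (I − K·H)·P̄ = [6639/3841 -11602/3841; -11602/3841 23574/3841]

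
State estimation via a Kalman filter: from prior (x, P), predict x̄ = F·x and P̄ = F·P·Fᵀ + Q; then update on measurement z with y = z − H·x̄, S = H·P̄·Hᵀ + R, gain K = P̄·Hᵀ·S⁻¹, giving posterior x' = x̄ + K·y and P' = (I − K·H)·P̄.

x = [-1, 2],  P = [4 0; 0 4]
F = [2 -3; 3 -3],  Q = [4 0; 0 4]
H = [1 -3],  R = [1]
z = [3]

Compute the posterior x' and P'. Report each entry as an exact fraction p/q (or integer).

x' = [-1064/381, -247/127]
P' = [5960/381 676/127; 676/127 244/127]

x̄ = F·x = [-8, -9]
P̄ = F·P·Fᵀ + Q = [56 60; 60 76]
y = z − H·x̄ = [-16]
S = H·P̄·Hᵀ + R = [381]
K = P̄·Hᵀ·S⁻¹ = [-124/381; -56/127]
x' = x̄ + K·y = [-1064/381, -247/127]
P' = (I − K·H)·P̄ = [5960/381 676/127; 676/127 244/127]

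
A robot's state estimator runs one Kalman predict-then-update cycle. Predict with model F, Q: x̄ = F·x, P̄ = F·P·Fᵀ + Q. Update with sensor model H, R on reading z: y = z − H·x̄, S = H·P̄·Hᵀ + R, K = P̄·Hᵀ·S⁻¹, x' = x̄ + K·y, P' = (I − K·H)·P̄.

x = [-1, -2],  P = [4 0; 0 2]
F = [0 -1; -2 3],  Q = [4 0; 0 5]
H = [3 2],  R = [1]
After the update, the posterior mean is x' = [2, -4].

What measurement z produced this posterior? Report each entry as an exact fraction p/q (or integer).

z = [-2]

x̄ = F·x = [2, -4]
P̄ = F·P·Fᵀ + Q = [6 -6; -6 39]
S = H·P̄·Hᵀ + R = [139]
K = P̄·Hᵀ·S⁻¹ = [6/139; 60/139]
x' − x̄ = [0, 0] = K·y
y = (KᵀK)⁻¹·Kᵀ·(x' − x̄) = [0]
z = y + H·x̄ = [0] + [-2] = [-2]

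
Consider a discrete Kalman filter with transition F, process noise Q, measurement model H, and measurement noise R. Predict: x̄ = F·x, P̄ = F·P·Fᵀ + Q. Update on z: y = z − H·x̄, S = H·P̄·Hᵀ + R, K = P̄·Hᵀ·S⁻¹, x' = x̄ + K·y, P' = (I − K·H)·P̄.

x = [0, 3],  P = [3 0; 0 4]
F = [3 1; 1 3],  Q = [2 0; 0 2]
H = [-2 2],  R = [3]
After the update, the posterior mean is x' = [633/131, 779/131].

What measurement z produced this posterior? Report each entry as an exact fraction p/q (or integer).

z = [2]

x̄ = F·x = [3, 9]
P̄ = F·P·Fᵀ + Q = [33 21; 21 41]
S = H·P̄·Hᵀ + R = [131]
K = P̄·Hᵀ·S⁻¹ = [-24/131; 40/131]
x' − x̄ = [240/131, -400/131] = K·y
y = (KᵀK)⁻¹·Kᵀ·(x' − x̄) = [-10]
z = y + H·x̄ = [-10] + [12] = [2]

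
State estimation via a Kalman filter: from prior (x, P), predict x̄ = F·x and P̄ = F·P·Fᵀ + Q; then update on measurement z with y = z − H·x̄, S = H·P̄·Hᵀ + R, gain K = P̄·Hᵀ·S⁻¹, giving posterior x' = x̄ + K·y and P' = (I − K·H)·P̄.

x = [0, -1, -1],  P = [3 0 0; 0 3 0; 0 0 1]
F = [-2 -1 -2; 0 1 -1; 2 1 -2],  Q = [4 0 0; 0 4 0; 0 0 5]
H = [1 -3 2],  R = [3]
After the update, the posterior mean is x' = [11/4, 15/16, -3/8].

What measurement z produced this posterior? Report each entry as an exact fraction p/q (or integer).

x̄ = F·x = [3, 0, 1]
P̄ = F·P·Fᵀ + Q = [23 -1 -11; -1 8 5; -11 5 24]
S = H·P̄·Hᵀ + R = [96]
K = P̄·Hᵀ·S⁻¹ = [1/24; -5/32; 11/48]
x' − x̄ = [-1/4, 15/16, -11/8] = K·y
y = (KᵀK)⁻¹·Kᵀ·(x' − x̄) = [-6]
z = y + H·x̄ = [-6] + [5] = [-1]

z = [-1]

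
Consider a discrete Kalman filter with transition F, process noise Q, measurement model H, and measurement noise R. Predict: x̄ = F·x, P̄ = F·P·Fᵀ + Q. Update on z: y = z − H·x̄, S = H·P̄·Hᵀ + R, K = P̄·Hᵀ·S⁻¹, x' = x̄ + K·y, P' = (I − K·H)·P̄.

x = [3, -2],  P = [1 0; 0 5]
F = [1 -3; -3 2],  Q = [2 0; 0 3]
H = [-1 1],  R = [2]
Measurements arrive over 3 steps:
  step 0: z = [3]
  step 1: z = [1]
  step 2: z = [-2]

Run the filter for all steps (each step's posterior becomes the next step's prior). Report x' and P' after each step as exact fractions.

step 0: x' = [-693/148, -299/148], P' = [543/148 381/148; 381/148 511/148]
step 1: x' = [37895/7259, 47412/7259], P' = [64284/7259 56972/7259; 56972/7259 63586/7259]
step 2: x' = [-2068433/390127, -2648691/390127], P' = [7526732/390127 7012892/390127; 7012892/390127 7250270/390127]

step 0: x̄ = F·x = [9, -13]
step 0: P̄ = F·P·Fᵀ + Q = [48 -33; -33 32]
step 0: y = z − H·x̄ = [25]
step 0: S = H·P̄·Hᵀ + R = [148]
step 0: K = P̄·Hᵀ·S⁻¹ = [-81/148; 65/148]
step 0: x' = x̄ + K·y = [-693/148, -299/148]
step 0: P' = (I − K·H)·P̄ = [543/148 381/148; 381/148 511/148]
step 1: x̄ = F·x = [51/37, 1481/148]
step 1: P̄ = F·P·Fᵀ + Q = [788/37 -126/37; -126/37 2803/148]
step 1: y = z − H·x̄ = [-1129/148]
step 1: S = H·P̄·Hᵀ + R = [7259/148]
step 1: K = P̄·Hᵀ·S⁻¹ = [-3656/7259; 3307/7259]
step 1: x' = x̄ + K·y = [37895/7259, 47412/7259]
step 1: P' = (I − K·H)·P̄ = [64284/7259 56972/7259; 56972/7259 63586/7259]
step 2: x̄ = F·x = [-104341/7259, -18861/7259]
step 2: P̄ = F·P·Fᵀ + Q = [309244/7259 52324/7259; 52324/7259 171013/7259]
step 2: y = z − H·x̄ = [-99998/7259]
step 2: S = H·P̄·Hᵀ + R = [390127/7259]
step 2: K = P̄·Hᵀ·S⁻¹ = [-256920/390127; 118689/390127]
step 2: x' = x̄ + K·y = [-2068433/390127, -2648691/390127]
step 2: P' = (I − K·H)·P̄ = [7526732/390127 7012892/390127; 7012892/390127 7250270/390127]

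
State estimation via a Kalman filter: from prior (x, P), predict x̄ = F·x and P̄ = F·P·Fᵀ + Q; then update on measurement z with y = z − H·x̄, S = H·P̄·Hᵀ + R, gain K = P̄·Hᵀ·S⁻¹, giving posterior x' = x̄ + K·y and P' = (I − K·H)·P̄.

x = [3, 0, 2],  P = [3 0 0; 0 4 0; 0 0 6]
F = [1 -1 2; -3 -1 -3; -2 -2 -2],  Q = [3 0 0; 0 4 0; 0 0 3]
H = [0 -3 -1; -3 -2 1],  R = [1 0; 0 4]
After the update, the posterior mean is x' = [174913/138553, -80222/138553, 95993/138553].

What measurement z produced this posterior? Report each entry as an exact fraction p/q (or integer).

z = [1, -2]

x̄ = F·x = [7, -15, -10]
P̄ = F·P·Fᵀ + Q = [34 -41 -22; -41 89 62; -22 62 55]
S = H·P̄·Hᵀ + R = [1229 -18; -18 113]
K = P̄·Hᵀ·S⁻¹ = [15629/138553 -49008/138553; -37051/138553 2681/138553; -27287/138553 -8025/138553]
x' − x̄ = [-794958/138553, 1998073/138553, 1481523/138553] = K·y
y = (KᵀK)⁻¹·Kᵀ·(x' − x̄) = [-54, -1]
z = y + H·x̄ = [-54, -1] + [55, -1] = [1, -2]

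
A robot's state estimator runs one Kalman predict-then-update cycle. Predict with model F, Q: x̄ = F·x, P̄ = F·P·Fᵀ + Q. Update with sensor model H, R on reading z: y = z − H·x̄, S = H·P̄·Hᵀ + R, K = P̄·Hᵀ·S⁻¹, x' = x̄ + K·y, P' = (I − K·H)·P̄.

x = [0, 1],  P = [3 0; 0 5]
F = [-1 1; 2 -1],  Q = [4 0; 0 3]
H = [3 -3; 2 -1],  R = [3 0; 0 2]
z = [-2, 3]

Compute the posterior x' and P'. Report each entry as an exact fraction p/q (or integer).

x' = [1379/795, 107/53]
P' = [857/795 62/53; 62/53 82/53]

x̄ = F·x = [1, -1]
P̄ = F·P·Fᵀ + Q = [12 -11; -11 20]
y = z − H·x̄ = [-8, 0]
S = H·P̄·Hᵀ + R = [489 231; 231 114]
K = P̄·Hᵀ·S⁻¹ = [-73/795 392/795; -20/53 21/53]
x' = x̄ + K·y = [1379/795, 107/53]
P' = (I − K·H)·P̄ = [857/795 62/53; 62/53 82/53]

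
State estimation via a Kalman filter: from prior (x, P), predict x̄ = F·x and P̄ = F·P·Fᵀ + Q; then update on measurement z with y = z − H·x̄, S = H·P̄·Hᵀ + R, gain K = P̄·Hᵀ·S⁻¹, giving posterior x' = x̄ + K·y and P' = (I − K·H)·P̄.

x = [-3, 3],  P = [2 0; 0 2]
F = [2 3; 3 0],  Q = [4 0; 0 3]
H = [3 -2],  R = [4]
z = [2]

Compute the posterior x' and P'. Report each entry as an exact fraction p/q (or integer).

x̄ = F·x = [3, -9]
P̄ = F·P·Fᵀ + Q = [30 12; 12 21]
y = z − H·x̄ = [-25]
S = H·P̄·Hᵀ + R = [214]
K = P̄·Hᵀ·S⁻¹ = [33/107; -3/107]
x' = x̄ + K·y = [-504/107, -888/107]
P' = (I − K·H)·P̄ = [1032/107 1482/107; 1482/107 2229/107]

x' = [-504/107, -888/107]
P' = [1032/107 1482/107; 1482/107 2229/107]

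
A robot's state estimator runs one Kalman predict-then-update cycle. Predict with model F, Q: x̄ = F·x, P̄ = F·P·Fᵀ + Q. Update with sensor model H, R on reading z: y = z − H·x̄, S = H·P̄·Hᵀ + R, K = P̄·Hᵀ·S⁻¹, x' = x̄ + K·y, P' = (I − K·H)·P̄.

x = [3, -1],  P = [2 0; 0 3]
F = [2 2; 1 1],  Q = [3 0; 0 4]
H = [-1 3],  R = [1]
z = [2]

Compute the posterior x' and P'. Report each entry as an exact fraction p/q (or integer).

x̄ = F·x = [4, 2]
P̄ = F·P·Fᵀ + Q = [23 10; 10 9]
y = z − H·x̄ = [0]
S = H·P̄·Hᵀ + R = [45]
K = P̄·Hᵀ·S⁻¹ = [7/45; 17/45]
x' = x̄ + K·y = [4, 2]
P' = (I − K·H)·P̄ = [986/45 331/45; 331/45 116/45]

x' = [4, 2]
P' = [986/45 331/45; 331/45 116/45]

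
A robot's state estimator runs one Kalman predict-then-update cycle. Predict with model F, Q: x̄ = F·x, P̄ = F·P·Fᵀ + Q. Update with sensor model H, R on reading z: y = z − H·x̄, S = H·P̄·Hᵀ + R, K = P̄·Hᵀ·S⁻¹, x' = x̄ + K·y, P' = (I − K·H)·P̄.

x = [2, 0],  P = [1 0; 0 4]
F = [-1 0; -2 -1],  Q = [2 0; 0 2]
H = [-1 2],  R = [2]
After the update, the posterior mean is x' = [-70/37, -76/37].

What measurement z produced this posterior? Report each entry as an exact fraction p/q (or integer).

z = [-2]

x̄ = F·x = [-2, -4]
P̄ = F·P·Fᵀ + Q = [3 2; 2 10]
S = H·P̄·Hᵀ + R = [37]
K = P̄·Hᵀ·S⁻¹ = [1/37; 18/37]
x' − x̄ = [4/37, 72/37] = K·y
y = (KᵀK)⁻¹·Kᵀ·(x' − x̄) = [4]
z = y + H·x̄ = [4] + [-6] = [-2]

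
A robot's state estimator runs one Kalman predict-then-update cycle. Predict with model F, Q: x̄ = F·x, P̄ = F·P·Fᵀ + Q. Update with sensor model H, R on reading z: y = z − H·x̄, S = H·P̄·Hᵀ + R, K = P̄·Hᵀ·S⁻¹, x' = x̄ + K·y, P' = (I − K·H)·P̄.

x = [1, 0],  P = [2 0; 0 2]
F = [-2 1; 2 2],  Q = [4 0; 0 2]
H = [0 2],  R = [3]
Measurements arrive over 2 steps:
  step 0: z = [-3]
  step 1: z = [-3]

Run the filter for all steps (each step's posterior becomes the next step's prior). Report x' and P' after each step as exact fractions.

step 0: x̄ = F·x = [-2, 2]
step 0: P̄ = F·P·Fᵀ + Q = [14 -4; -4 18]
step 0: y = z − H·x̄ = [-7]
step 0: S = H·P̄·Hᵀ + R = [75]
step 0: K = P̄·Hᵀ·S⁻¹ = [-8/75; 12/25]
step 0: x' = x̄ + K·y = [-94/75, -34/25]
step 0: P' = (I − K·H)·P̄ = [986/75 -4/25; -4/25 18/25]
step 1: x̄ = F·x = [86/75, -392/75]
step 1: P̄ = F·P·Fᵀ + Q = [4346/75 -3812/75; -3812/75 4214/75]
step 1: y = z − H·x̄ = [559/75]
step 1: S = H·P̄·Hᵀ + R = [17081/75]
step 1: K = P̄·Hᵀ·S⁻¹ = [-7624/17081; 8428/17081]
step 1: x' = x̄ + K·y = [-37238/17081, -26460/17081]
step 1: P' = (I − K·H)·P̄ = [214782/17081 -11436/17081; -11436/17081 12642/17081]

step 0: x' = [-94/75, -34/25], P' = [986/75 -4/25; -4/25 18/25]
step 1: x' = [-37238/17081, -26460/17081], P' = [214782/17081 -11436/17081; -11436/17081 12642/17081]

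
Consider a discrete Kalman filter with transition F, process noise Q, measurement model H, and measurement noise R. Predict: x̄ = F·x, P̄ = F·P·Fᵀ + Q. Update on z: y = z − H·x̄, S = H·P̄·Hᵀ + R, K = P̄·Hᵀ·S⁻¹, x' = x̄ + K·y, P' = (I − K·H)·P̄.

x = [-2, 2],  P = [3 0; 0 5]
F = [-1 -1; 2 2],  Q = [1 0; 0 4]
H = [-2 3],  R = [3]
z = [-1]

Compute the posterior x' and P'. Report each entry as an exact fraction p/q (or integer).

x̄ = F·x = [0, 0]
P̄ = F·P·Fᵀ + Q = [9 -16; -16 36]
y = z − H·x̄ = [-1]
S = H·P̄·Hᵀ + R = [555]
K = P̄·Hᵀ·S⁻¹ = [-22/185; 28/111]
x' = x̄ + K·y = [22/185, -28/111]
P' = (I − K·H)·P̄ = [213/185 24/37; 24/37 76/111]

x' = [22/185, -28/111]
P' = [213/185 24/37; 24/37 76/111]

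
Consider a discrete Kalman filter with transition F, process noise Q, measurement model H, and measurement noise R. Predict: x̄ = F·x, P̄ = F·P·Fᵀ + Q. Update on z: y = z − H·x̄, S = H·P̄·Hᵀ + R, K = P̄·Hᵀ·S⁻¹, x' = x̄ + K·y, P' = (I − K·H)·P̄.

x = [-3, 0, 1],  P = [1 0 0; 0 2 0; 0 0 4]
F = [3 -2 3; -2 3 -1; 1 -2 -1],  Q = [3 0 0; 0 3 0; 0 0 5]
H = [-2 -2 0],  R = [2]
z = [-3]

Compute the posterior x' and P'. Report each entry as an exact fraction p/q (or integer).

x' = [-176/51, 250/51, -259/51]
P' = [1504/51 -1478/51 521/51; -1478/51 1477/51 -532/51; 521/51 -532/51 676/51]

x̄ = F·x = [-6, 5, -4]
P̄ = F·P·Fᵀ + Q = [56 -30 -1; -30 29 -10; -1 -10 18]
y = z − H·x̄ = [-5]
S = H·P̄·Hᵀ + R = [102]
K = P̄·Hᵀ·S⁻¹ = [-26/51; 1/51; 11/51]
x' = x̄ + K·y = [-176/51, 250/51, -259/51]
P' = (I − K·H)·P̄ = [1504/51 -1478/51 521/51; -1478/51 1477/51 -532/51; 521/51 -532/51 676/51]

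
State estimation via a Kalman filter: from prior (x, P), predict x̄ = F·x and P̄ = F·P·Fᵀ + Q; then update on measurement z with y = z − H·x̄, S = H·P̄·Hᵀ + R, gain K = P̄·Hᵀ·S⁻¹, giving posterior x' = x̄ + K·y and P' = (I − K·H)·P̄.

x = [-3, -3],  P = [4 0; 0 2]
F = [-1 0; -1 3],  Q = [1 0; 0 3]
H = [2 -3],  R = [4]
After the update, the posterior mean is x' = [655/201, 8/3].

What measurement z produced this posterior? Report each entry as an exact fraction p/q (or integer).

z = [-2]

x̄ = F·x = [3, -6]
P̄ = F·P·Fᵀ + Q = [5 4; 4 25]
S = H·P̄·Hᵀ + R = [201]
K = P̄·Hᵀ·S⁻¹ = [-2/201; -1/3]
x' − x̄ = [52/201, 26/3] = K·y
y = (KᵀK)⁻¹·Kᵀ·(x' − x̄) = [-26]
z = y + H·x̄ = [-26] + [24] = [-2]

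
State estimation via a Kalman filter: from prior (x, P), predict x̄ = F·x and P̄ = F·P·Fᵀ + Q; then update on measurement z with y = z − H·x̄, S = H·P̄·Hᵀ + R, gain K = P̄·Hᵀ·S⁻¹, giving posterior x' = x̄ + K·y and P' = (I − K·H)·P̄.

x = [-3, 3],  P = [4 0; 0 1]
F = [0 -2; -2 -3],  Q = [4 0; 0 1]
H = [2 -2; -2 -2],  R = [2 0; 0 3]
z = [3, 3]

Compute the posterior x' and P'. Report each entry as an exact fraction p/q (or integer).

x̄ = F·x = [-6, -3]
P̄ = F·P·Fᵀ + Q = [8 6; 6 26]
y = z − H·x̄ = [9, -15]
S = H·P̄·Hᵀ + R = [90 72; 72 187]
K = P̄·Hᵀ·S⁻¹ = [1382/5823 -156/647; -1436/5823 -160/647]
x' = x̄ + K·y = [-160/647, -977/647]
P' = (I − K·H)·P̄ = [1744/5823 362/5823; 362/5823 1798/5823]

x' = [-160/647, -977/647]
P' = [1744/5823 362/5823; 362/5823 1798/5823]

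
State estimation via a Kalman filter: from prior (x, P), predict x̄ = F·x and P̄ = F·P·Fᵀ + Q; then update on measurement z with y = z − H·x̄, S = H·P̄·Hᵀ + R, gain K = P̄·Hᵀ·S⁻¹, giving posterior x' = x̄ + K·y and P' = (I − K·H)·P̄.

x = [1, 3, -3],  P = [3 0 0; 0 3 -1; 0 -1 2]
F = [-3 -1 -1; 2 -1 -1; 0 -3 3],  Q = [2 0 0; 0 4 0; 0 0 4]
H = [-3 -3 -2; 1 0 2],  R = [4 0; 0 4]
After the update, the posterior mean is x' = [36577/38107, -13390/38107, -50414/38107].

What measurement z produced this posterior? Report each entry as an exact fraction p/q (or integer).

z = [1, -1]

x̄ = F·x = [-3, 2, -18]
P̄ = F·P·Fᵀ + Q = [32 -15 3; -15 19 3; 3 3 67]
S = H·P̄·Hᵀ + R = [533 -361; -361 316]
K = P̄·Hᵀ·S⁻¹ = [-4294/38107 -323/38107; -8937/38107 -11295/38107; 1425/38107 18149/38107]
x' − x̄ = [150898/38107, -89604/38107, 635512/38107] = K·y
y = (KᵀK)⁻¹·Kᵀ·(x' − x̄) = [-38, 38]
z = y + H·x̄ = [-38, 38] + [39, -39] = [1, -1]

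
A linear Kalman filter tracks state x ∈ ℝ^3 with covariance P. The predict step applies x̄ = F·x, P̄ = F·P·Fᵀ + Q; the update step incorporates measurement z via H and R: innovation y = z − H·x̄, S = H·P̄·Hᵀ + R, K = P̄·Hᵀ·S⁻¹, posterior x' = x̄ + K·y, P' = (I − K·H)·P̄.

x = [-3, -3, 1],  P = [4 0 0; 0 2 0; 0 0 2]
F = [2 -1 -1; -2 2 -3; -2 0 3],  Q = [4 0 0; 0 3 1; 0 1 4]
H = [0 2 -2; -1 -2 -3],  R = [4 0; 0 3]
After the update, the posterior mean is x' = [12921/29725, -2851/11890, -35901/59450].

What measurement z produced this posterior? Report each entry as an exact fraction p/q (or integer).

z = [1, 2]

x̄ = F·x = [-4, -3, 9]
P̄ = F·P·Fᵀ + Q = [24 -14 -22; -14 45 -1; -22 -1 38]
S = H·P̄·Hᵀ + R = [344 34; 34 349]
K = P̄·Hᵀ·S⁻¹ = [801/29725 5884/29725; 3459/11890 -1412/5945; -12081/59450 -7077/29725]
x' − x̄ = [131821/29725, 32819/11890, -570951/59450] = K·y
y = (KᵀK)⁻¹·Kᵀ·(x' − x̄) = [25, 19]
z = y + H·x̄ = [25, 19] + [-24, -17] = [1, 2]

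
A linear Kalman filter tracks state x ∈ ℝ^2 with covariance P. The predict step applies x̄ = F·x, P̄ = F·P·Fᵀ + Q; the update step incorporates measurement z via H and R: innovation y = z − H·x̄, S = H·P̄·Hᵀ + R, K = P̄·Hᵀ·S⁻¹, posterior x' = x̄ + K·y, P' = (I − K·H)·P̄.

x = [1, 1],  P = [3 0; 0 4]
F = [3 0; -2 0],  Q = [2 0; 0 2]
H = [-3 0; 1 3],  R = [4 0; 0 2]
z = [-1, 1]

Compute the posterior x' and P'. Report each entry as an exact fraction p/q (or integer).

x̄ = F·x = [3, -2]
P̄ = F·P·Fᵀ + Q = [29 -18; -18 14]
y = z − H·x̄ = [8, 4]
S = H·P̄·Hᵀ + R = [265 75; 75 49]
K = P̄·Hᵀ·S⁻¹ = [-597/1840 -5/368; 423/3680 231/736]
x' = x̄ + K·y = [7/20, 7/40]
P' = (I − K·H)·P̄ = [199/460 -141/920; -141/920 479/1840]

x' = [7/20, 7/40]
P' = [199/460 -141/920; -141/920 479/1840]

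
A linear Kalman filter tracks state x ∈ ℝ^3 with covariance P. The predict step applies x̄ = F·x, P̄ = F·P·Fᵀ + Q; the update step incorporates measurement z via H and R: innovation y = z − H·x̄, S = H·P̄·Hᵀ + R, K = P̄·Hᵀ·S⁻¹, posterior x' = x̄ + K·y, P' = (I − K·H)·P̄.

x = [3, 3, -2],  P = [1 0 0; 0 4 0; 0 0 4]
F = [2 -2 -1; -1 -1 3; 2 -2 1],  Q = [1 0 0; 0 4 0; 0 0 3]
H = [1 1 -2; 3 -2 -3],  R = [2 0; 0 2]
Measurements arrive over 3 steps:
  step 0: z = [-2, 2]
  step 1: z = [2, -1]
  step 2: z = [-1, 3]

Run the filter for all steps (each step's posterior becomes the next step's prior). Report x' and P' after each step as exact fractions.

step 0: x' = [-44052/20575, -51594/20575, -24138/20575], P' = [340643/20575 137421/20575 248067/20575; 137421/20575 65637/20575 97149/20575; 248067/20575 97149/20575 184573/20575]
step 1: x' = [697397288/307401523, 642517118/307401523, 368235531/307401523], P' = [922985837/307401523 384317123/307401523 674922623/307401523; 384317123/307401523 306489727/307401523 237824893/307401523; 674922623/307401523 237824893/307401523 553077143/307401523]
step 2: x' = [-1473341864184/1216288975111, -60190971175/32872675003, -1181820740641/1216288975111], P' = [3392725023599/1216288975111 38564209185/32872675003 2461409269869/1216288975111; 38564209185/32872675003 31846247829/32872675003 23407580479/32872675003; 2461409269869/1216288975111 23407580479/32872675003 2019013967601/1216288975111]

step 0: x̄ = F·x = [2, -12, -2]
step 0: P̄ = F·P·Fᵀ + Q = [25 -6 16; -6 45 18; 16 18 27]
step 0: y = z − H·x̄ = [4, -34]
step 0: S = H·P̄·Hᵀ + R = [32 15; 15 650]
step 0: K = P̄·Hᵀ·S⁻¹ = [-1807/4115 1443/20575; 876/4115 -5229/20575; -2393/4115 -1908/20575]
step 0: x' = x̄ + K·y = [-44052/20575, -51594/20575, -24138/20575]
step 0: P' = (I − K·H)·P̄ = [340643/20575 137421/20575 248067/20575; 137421/20575 65637/20575 97149/20575; 248067/20575 97149/20575 184573/20575]
step 1: x̄ = F·x = [39222/20575, 23232/20575, -9054/20575]
step 1: P̄ = F·P·Fᵀ + Q = [127228/20575 146993/20575 341179/20575; 146993/20575 353283/20575 563999/20575; 341179/20575 563999/20575 1375722/20575]
step 1: y = z − H·x̄ = [-39412/20575, -118939/20575]
step 1: S = H·P̄·Hᵀ + R = [2697823/20575 5569831/20575; 5569831/20575 13843682/20575]
step 1: K = P̄·Hᵀ·S⁻¹ = [-21271143/307401523 -12222302/307401523; 107578532/307401523 -86751382/307401523; -96703385/307401523 -55056673/307401523]
step 1: x' = x̄ + K·y = [697397288/307401523, 642517118/307401523, 368235531/307401523]
step 1: P' = (I − K·H)·P̄ = [922985837/307401523 384317123/307401523 674922623/307401523; 384317123/307401523 306489727/307401523 237824893/307401523; 674922623/307401523 237824893/307401523 553077143/307401523]
step 2: x̄ = F·x = [-19882707/23646271, -235207813/307401523, 477995871/307401523]
step 2: P̄ = F·P·Fᵀ + Q = [73496386/23646271 49470019/23646271 99252933/23646271; 49470019/23646271 2728925093/307401523 2136078073/307401523; 99252933/23646271 2136078073/307401523 5067037904/307401523]
step 2: y = z − H·x̄ = [87867171/23646271, 2661202129/307401523]
step 2: S = H·P̄·Hᵀ + R = [934468343/23646271 1459794727/23646271; 1459794727/23646271 60423349306/307401523]
step 2: K = P̄·Hᵀ·S⁻¹ = [-51608888147/1216288975111 -29902109250/1216288975111; 11797648028/32872675003 -9111304770/32872675003; -355269093805/1216288975111 -202487524321/1216288975111]
step 2: x' = x̄ + K·y = [-1473341864184/1216288975111, -60190971175/32872675003, -1181820740641/1216288975111]
step 2: P' = (I − K·H)·P̄ = [3392725023599/1216288975111 38564209185/32872675003 2461409269869/1216288975111; 38564209185/32872675003 31846247829/32872675003 23407580479/32872675003; 2461409269869/1216288975111 23407580479/32872675003 2019013967601/1216288975111]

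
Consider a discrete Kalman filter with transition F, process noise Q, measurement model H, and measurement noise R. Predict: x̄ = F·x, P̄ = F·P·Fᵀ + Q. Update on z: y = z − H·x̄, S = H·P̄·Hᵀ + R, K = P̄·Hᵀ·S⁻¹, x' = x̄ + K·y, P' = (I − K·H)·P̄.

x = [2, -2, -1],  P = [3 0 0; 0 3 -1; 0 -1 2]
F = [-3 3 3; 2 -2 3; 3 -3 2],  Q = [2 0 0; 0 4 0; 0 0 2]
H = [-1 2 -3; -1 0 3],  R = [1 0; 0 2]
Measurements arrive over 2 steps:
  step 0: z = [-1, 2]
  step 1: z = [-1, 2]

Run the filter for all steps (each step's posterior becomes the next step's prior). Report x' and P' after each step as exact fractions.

step 0: x̄ = F·x = [-15, 5, 10]
step 0: P̄ = F·P·Fᵀ + Q = [56 -21 -39; -21 58 61; -39 61 76]
step 0: y = z − H·x̄ = [4, -43]
step 0: S = H·P̄·Hᵀ + R = [91 -220; -220 976]
step 0: K = P̄·Hᵀ·S⁻¹ = [-4879/10104 -11563/40416; -1/2526 2111/10104; -1663/10104 9557/40416]
step 0: x' = x̄ + K·y = [-62365/13472, -13423/3368, -11133/13472]
step 0: P' = (I − K·H)·P̄ = [633701/40416 153095/10104 203525/40416; 153095/10104 38801/2526 52439/10104; 203525/40416 52439/10104 74213/40416]
step 1: x̄ = F·x = [-1845/3368, -50745/13472, -48285/13472]
step 1: P̄ = F·P·Fᵀ + Q = [23515/842 42339/3368 13231/3368; 42339/3368 291279/13472 180939/13472; 13231/3368 180939/13472 570725/40416]
step 1: y = z − H·x̄ = [-64217/13472, 164419/13472]
step 1: S = H·P̄·Hᵀ + R = [735855/13472 -589013/13472; -589013/13472 1797815/13472]
step 1: K = P̄·Hᵀ·S⁻¹ = [-35703872/72446173 -20460820/72446173; -968706/72446173 14731905/72446173; -12293966/72446173 16837881/72446173]
step 1: x' = x̄ + K·y = [-119210568/72446173, -88470054/72446173, 4445198/72446173]
step 1: P' = (I − K·H)·P̄ = [1172721530/72446173 1134408774/72446173 377266630/72446173; 1134408774/72446173 1148656326/72446173 387957528/72446173; 377266630/72446173 387957528/72446173 410942392/217338519]

step 0: x' = [-62365/13472, -13423/3368, -11133/13472], P' = [633701/40416 153095/10104 203525/40416; 153095/10104 38801/2526 52439/10104; 203525/40416 52439/10104 74213/40416]
step 1: x' = [-119210568/72446173, -88470054/72446173, 4445198/72446173], P' = [1172721530/72446173 1134408774/72446173 377266630/72446173; 1134408774/72446173 1148656326/72446173 387957528/72446173; 377266630/72446173 387957528/72446173 410942392/217338519]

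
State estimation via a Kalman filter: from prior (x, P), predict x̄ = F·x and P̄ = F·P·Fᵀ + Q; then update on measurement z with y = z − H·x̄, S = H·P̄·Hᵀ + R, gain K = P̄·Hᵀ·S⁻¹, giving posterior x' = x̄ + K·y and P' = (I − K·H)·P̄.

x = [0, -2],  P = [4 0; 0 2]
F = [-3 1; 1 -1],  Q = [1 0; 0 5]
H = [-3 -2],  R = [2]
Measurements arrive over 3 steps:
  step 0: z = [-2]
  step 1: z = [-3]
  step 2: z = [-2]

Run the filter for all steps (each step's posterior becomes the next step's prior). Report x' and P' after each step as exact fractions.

step 0: x' = [-102/229, 378/229], P' = [1010/229 -1426/229; -1426/229 2119/229]
step 1: x' = [13941/6556, -44175/26224], P' = [29453/4917 -167149/19668; -167149/19668 984587/78672]
step 2: x' = [13766938/11958305, -9179073/11958305], P' = [219575662/35874915 -103853574/11958305; -103853574/11958305 152831904/11958305]

step 0: x̄ = F·x = [-2, 2]
step 0: P̄ = F·P·Fᵀ + Q = [39 -14; -14 11]
step 0: y = z − H·x̄ = [-4]
step 0: S = H·P̄·Hᵀ + R = [229]
step 0: K = P̄·Hᵀ·S⁻¹ = [-89/229; 20/229]
step 0: x' = x̄ + K·y = [-102/229, 378/229]
step 0: P' = (I − K·H)·P̄ = [1010/229 -1426/229; -1426/229 2119/229]
step 1: x̄ = F·x = [684/229, -480/229]
step 1: P̄ = F·P·Fᵀ + Q = [19994/229 -10853/229; -10853/229 7126/229]
step 1: y = z − H·x̄ = [405/229]
step 1: S = H·P̄·Hᵀ + R = [78672/229]
step 1: K = P̄·Hᵀ·S⁻¹ = [-9569/19668; 18307/78672]
step 1: x' = x̄ + K·y = [13941/6556, -44175/26224]
step 1: P' = (I − K·H)·P̄ = [29453/4917 -167149/19668; -167149/19668 984587/78672]
step 2: x̄ = F·x = [-211467/26224, 99939/26224]
step 2: P̄ = F·P·Fᵀ + Q = [9316067/78672 -1690905/26224; -1690905/26224 1062129/26224]
step 2: y = z − H·x̄ = [-486971/26224]
step 2: S = H·P̄·Hᵀ + R = [11958305/26224]
step 2: K = P̄·Hᵀ·S⁻¹ = [-5934257/11958305; 2948457/11958305]
step 2: x' = x̄ + K·y = [13766938/11958305, -9179073/11958305]
step 2: P' = (I − K·H)·P̄ = [219575662/35874915 -103853574/11958305; -103853574/11958305 152831904/11958305]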